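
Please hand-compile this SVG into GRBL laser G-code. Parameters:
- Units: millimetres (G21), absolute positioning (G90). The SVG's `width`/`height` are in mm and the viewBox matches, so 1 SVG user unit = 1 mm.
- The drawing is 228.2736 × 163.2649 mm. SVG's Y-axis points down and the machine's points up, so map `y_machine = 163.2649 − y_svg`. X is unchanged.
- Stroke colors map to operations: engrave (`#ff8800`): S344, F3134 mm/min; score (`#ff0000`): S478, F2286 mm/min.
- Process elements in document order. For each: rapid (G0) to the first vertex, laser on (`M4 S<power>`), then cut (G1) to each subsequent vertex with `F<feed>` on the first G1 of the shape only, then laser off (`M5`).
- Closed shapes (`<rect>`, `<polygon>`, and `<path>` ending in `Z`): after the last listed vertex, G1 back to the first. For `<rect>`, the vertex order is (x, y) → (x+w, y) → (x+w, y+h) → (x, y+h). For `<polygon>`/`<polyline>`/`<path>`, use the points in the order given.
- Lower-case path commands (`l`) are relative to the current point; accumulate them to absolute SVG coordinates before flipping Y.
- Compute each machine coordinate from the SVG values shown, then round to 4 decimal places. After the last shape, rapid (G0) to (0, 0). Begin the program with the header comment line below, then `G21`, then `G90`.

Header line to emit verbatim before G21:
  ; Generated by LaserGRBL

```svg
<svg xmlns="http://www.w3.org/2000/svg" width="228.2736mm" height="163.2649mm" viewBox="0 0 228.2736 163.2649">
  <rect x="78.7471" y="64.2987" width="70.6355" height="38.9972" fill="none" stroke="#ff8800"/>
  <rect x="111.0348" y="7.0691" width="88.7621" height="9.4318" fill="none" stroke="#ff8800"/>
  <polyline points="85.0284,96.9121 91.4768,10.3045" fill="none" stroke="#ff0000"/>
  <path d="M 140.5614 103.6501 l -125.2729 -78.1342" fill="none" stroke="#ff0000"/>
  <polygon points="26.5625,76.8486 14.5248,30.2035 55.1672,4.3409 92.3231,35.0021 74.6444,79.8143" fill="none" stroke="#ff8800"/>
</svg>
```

; Generated by LaserGRBL
G21
G90
G0 X78.7471 Y98.9662
M4 S344
G1 X149.3826 Y98.9662 F3134
G1 X149.3826 Y59.9690
G1 X78.7471 Y59.9690
G1 X78.7471 Y98.9662
M5
G0 X111.0348 Y156.1958
M4 S344
G1 X199.7969 Y156.1958 F3134
G1 X199.7969 Y146.7640
G1 X111.0348 Y146.7640
G1 X111.0348 Y156.1958
M5
G0 X85.0284 Y66.3528
M4 S478
G1 X91.4768 Y152.9604 F2286
M5
G0 X140.5614 Y59.6148
M4 S478
G1 X15.2885 Y137.7490 F2286
M5
G0 X26.5625 Y86.4163
M4 S344
G1 X14.5248 Y133.0614 F3134
G1 X55.1672 Y158.9240
G1 X92.3231 Y128.2628
G1 X74.6444 Y83.4506
G1 X26.5625 Y86.4163
M5
G0 X0.0000 Y0.0000

viewBox `0 0 228.2736 163.2649` with mm width/height → 1 unit = 1 mm. Flip: y_m = 163.2649 − y_svg.

**Shape 1** — `<rect>` rectangle, stroke `#ff8800` → engrave (S344, F3134). Machine vertices: (78.7471,98.9662) → (149.3826,98.9662) → (149.3826,59.9690) → (78.7471,59.9690) → (78.7471,98.9662). Closed: final G1 returns to the first vertex.

**Shape 2** — `<rect>` rectangle, stroke `#ff8800` → engrave (S344, F3134). Machine vertices: (111.0348,156.1958) → (199.7969,156.1958) → (199.7969,146.7640) → (111.0348,146.7640) → (111.0348,156.1958). Closed: final G1 returns to the first vertex.

**Shape 3** — `<polyline>` line segment, stroke `#ff0000` → score (S478, F2286). Machine vertices: (85.0284,66.3528) → (91.4768,152.9604). Open path.

**Shape 4** — `<path>` line segment, stroke `#ff0000` → score (S478, F2286). Machine vertices: (140.5614,59.6148) → (15.2885,137.7490). Open path.

**Shape 5** — `<polygon>` regular polygon, stroke `#ff8800` → engrave (S344, F3134). Machine vertices: (26.5625,86.4163) → (14.5248,133.0614) → (55.1672,158.9240) → (92.3231,128.2628) → (74.6444,83.4506) → (26.5625,86.4163). Closed: final G1 returns to the first vertex.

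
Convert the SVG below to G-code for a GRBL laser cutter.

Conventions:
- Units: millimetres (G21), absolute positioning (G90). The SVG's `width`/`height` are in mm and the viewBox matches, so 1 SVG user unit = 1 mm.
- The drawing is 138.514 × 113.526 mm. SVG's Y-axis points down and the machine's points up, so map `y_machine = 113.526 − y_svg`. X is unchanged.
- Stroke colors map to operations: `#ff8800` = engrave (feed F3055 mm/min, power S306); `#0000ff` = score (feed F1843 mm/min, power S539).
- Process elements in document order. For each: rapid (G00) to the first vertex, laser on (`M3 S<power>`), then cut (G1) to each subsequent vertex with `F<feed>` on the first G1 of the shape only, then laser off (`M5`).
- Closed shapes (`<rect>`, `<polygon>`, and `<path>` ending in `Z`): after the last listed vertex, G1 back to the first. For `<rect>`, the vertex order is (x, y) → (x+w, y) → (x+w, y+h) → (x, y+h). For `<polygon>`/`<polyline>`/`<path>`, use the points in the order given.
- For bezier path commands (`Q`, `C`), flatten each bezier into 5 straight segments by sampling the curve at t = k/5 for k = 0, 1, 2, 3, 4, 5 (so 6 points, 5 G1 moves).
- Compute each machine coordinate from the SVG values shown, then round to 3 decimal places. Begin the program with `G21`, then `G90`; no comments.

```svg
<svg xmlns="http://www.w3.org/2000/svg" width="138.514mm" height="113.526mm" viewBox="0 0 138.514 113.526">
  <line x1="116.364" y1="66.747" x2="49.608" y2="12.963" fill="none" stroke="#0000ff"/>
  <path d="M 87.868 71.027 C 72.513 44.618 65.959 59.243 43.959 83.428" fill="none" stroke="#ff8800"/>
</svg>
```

1 u = 1 mm; y_m = 113.526 − y.

[1] `<line>` line segment, #0000ff→score S539 F1843: (116.364,46.779) → (49.608,100.563)

[2] `<path>` cubic bezier, #ff8800→engrave S306 F3055: (87.868,42.499) → (79.517,53.672) → (72.115,56.508) → (64.497,52.517) → (55.499,43.210) → (43.959,30.098)

G21
G90
G00 X116.364 Y46.779
M3 S539
G1 X49.608 Y100.563 F1843
M5
G00 X87.868 Y42.499
M3 S306
G1 X79.517 Y53.672 F3055
G1 X72.115 Y56.508
G1 X64.497 Y52.517
G1 X55.499 Y43.210
G1 X43.959 Y30.098
M5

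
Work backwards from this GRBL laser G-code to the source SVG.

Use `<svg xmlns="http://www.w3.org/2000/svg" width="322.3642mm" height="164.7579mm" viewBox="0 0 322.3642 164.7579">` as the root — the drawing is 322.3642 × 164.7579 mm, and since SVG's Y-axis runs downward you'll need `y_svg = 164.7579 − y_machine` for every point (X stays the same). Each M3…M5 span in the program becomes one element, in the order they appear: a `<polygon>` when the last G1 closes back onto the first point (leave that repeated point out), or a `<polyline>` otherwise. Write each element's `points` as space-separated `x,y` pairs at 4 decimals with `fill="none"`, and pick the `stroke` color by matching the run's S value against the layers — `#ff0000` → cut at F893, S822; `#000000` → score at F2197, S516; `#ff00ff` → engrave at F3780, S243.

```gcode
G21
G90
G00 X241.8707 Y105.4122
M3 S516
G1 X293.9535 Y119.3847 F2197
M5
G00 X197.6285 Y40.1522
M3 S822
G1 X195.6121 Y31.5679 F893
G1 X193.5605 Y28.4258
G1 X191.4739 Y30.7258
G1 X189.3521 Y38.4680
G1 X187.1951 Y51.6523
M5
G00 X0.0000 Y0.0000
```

Machine Y-up, SVG Y-down with viewBox height 164.7579, so y_svg = 164.7579 − y_machine; X carries over.

Run 1: power S516 maps to stroke `#000000` (score). The run is open, so emit a `<polyline>` with points (Y-flipped): 241.8707,59.3457 293.9535,45.3732.

Run 2: the run's S822 means `#ff0000` (cut). The run is open, so emit a `<polyline>` with points (Y-flipped): 197.6285,124.6057 195.6121,133.1900 193.5605,136.3321 191.4739,134.0321 189.3521,126.2899 187.1951,113.1056.

<svg xmlns="http://www.w3.org/2000/svg" width="322.3642mm" height="164.7579mm" viewBox="0 0 322.3642 164.7579">
  <polyline points="241.8707,59.3457 293.9535,45.3732" fill="none" stroke="#000000"/>
  <polyline points="197.6285,124.6057 195.6121,133.1900 193.5605,136.3321 191.4739,134.0321 189.3521,126.2899 187.1951,113.1056" fill="none" stroke="#ff0000"/>
</svg>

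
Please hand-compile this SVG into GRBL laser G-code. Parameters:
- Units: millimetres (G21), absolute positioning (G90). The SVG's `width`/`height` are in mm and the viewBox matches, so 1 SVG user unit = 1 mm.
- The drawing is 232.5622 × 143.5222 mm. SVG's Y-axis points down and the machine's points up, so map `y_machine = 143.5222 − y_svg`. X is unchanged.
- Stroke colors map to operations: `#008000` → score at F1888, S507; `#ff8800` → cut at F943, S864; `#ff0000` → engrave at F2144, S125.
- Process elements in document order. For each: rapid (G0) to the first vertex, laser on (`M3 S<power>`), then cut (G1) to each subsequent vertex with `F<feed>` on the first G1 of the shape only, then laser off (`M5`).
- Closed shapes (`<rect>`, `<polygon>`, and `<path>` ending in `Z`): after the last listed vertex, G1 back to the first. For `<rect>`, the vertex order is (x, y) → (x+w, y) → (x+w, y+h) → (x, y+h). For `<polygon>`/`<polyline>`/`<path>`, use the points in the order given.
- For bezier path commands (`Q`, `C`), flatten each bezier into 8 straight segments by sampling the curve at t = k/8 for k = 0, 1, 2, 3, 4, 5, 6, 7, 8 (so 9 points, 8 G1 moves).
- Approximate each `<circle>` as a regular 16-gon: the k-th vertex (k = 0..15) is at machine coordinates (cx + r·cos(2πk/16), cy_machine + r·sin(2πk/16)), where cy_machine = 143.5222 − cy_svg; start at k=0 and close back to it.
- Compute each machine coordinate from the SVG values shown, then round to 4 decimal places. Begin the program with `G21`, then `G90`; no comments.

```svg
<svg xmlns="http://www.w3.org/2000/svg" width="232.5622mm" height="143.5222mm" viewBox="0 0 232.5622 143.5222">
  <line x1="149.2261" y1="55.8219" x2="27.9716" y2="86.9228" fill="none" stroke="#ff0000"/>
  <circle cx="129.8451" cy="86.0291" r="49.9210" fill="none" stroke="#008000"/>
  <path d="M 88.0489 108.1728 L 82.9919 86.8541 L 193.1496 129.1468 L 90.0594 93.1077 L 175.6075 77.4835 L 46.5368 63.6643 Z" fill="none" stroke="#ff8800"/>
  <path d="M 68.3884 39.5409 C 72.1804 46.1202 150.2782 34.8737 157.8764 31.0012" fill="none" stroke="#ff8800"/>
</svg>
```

G21
G90
G0 X149.2261 Y87.7003
M3 S125
G1 X27.9716 Y56.5994 F2144
M5
G0 X179.7661 Y57.4931
M3 S507
G1 X175.9661 Y76.5970 F1888
G1 X165.1446 Y92.7926
G1 X148.9490 Y103.6141
G1 X129.8451 Y107.4141
G1 X110.7412 Y103.6141
G1 X94.5456 Y92.7926
G1 X83.7241 Y76.5970
G1 X79.9241 Y57.4931
G1 X83.7241 Y38.3892
G1 X94.5456 Y22.1936
G1 X110.7412 Y11.3721
G1 X129.8451 Y7.5721
G1 X148.9490 Y11.3721
G1 X165.1446 Y22.1936
G1 X175.9661 Y38.3892
G1 X179.7661 Y57.4931
M5
G0 X88.0489 Y35.3494
M3 S864
G1 X82.9919 Y56.6681 F943
G1 X193.1496 Y14.3754
G1 X90.0594 Y50.4145
G1 X175.6075 Y66.0387
G1 X46.5368 Y79.8579
G1 X88.0489 Y35.3494
M5
G0 X68.3884 Y103.9813
M3 S864
G1 X73.0107 Y102.3004 F943
G1 X82.9022 Y101.9954
G1 X96.3659 Y102.7710
G1 X111.7051 Y104.3317
G1 X127.2226 Y106.3824
G1 X141.2217 Y108.6277
G1 X152.0052 Y110.7724
G1 X157.8764 Y112.5210
M5

viewBox `0 0 232.5622 143.5222` with mm width/height → 1 unit = 1 mm. Flip: y_m = 143.5222 − y_svg.

**Shape 1** — `<line>` line segment, stroke `#ff0000` → engrave (S125, F2144). Machine vertices: (149.2261,87.7003) → (27.9716,56.5994). Open path.

**Shape 2** — `<circle>` circle, stroke `#008000` → score (S507, F1888). Machine vertices: (179.7661,57.4931) → (175.9661,76.5970) → (165.1446,92.7926) → (148.9490,103.6141) → (129.8451,107.4141) → (110.7412,103.6141) → (94.5456,92.7926) → (83.7241,76.5970) → (79.9241,57.4931) → (83.7241,38.3892) → (94.5456,22.1936) → (110.7412,11.3721) → (129.8451,7.5721) → (148.9490,11.3721) → (165.1446,22.1936) → (175.9661,38.3892) → (179.7661,57.4931). Closed: final G1 returns to the first vertex.

**Shape 3** — `<path>` closed polygon, stroke `#ff8800` → cut (S864, F943). Machine vertices: (88.0489,35.3494) → (82.9919,56.6681) → (193.1496,14.3754) → (90.0594,50.4145) → (175.6075,66.0387) → (46.5368,79.8579) → (88.0489,35.3494). Closed: final G1 returns to the first vertex.

**Shape 4** — `<path>` cubic bezier, stroke `#ff8800` → cut (S864, F943). Control points (SVG): P0=(68.3884,39.5409), P1=(72.1804,46.1202), P2=(150.2782,34.8737), P3=(157.8764,31.0012); sampled at t=k/8. Machine vertices: (68.3884,103.9813) → (73.0107,102.3004) → (82.9022,101.9954) → (96.3659,102.7710) → (111.7051,104.3317) → (127.2226,106.3824) → (141.2217,108.6277) → (152.0052,110.7724) → (157.8764,112.5210). Open path.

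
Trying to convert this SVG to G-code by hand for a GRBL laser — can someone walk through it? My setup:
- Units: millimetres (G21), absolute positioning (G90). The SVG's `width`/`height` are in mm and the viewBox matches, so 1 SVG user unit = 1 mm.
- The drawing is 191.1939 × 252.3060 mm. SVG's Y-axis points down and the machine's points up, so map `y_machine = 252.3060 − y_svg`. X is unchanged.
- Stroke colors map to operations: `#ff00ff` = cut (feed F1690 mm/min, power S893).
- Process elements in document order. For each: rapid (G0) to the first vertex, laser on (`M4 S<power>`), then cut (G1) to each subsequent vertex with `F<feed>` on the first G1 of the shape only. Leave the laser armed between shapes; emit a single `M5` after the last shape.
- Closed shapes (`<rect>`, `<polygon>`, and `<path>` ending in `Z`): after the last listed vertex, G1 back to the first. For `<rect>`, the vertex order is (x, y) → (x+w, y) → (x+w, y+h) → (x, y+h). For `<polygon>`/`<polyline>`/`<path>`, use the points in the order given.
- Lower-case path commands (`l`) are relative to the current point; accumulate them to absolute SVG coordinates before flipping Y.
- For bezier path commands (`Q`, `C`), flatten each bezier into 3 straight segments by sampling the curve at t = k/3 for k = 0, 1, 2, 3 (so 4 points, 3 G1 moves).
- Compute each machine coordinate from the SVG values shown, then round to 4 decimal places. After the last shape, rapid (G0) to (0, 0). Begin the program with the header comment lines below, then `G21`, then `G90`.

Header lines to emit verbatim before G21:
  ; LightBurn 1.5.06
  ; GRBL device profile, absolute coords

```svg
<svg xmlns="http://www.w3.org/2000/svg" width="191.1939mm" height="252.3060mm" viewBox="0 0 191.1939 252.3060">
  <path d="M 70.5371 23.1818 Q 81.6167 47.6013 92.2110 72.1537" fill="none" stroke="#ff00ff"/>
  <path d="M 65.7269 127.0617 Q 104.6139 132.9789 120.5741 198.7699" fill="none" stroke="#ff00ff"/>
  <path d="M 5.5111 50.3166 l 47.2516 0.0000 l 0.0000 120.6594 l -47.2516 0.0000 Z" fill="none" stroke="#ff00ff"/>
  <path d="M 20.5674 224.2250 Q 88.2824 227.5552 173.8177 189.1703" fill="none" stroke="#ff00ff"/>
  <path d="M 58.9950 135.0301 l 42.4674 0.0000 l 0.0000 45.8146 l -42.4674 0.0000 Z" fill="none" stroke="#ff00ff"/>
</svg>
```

; LightBurn 1.5.06
; GRBL device profile, absolute coords
G21
G90
G0 X70.5371 Y229.1242
M4 S893
G1 X77.8696 Y212.8298 F1690
G1 X85.0942 Y196.5058
G1 X92.2110 Y180.1523
G0 X65.7269 Y125.2443
M4 S893
G1 X89.1041 Y114.6469 F1690
G1 X107.3865 Y90.7441
G1 X120.5741 Y53.5361
G0 X5.5111 Y201.9894
M4 S893
G1 X52.7627 Y201.9894 F1690
G1 X52.7627 Y81.3300
G1 X5.5111 Y81.3300
G1 X5.5111 Y201.9894
G0 X20.5674 Y28.0810
M4 S893
G1 X67.6908 Y30.4959 F1690
G1 X118.7742 Y42.1808
G1 X173.8177 Y63.1357
G0 X58.9950 Y117.2759
M4 S893
G1 X101.4624 Y117.2759 F1690
G1 X101.4624 Y71.4613
G1 X58.9950 Y71.4613
G1 X58.9950 Y117.2759
M5
G0 X0.0000 Y0.0000

1 u = 1 mm; y_m = 252.3060 − y.

[1] `<path>` quadratic bezier, #ff00ff→cut S893 F1690: (70.5371,229.1242) → (77.8696,212.8298) → (85.0942,196.5058) → (92.2110,180.1523)

[2] `<path>` quadratic bezier, #ff00ff→cut S893 F1690: (65.7269,125.2443) → (89.1041,114.6469) → (107.3865,90.7441) → (120.5741,53.5361)

[3] `<path>` rectangle, #ff00ff→cut S893 F1690: (5.5111,201.9894) → (52.7627,201.9894) → (52.7627,81.3300) → (5.5111,81.3300) → (5.5111,201.9894) (closed)

[4] `<path>` quadratic bezier, #ff00ff→cut S893 F1690: (20.5674,28.0810) → (67.6908,30.4959) → (118.7742,42.1808) → (173.8177,63.1357)

[5] `<path>` rectangle, #ff00ff→cut S893 F1690: (58.9950,117.2759) → (101.4624,117.2759) → (101.4624,71.4613) → (58.9950,71.4613) → (58.9950,117.2759) (closed)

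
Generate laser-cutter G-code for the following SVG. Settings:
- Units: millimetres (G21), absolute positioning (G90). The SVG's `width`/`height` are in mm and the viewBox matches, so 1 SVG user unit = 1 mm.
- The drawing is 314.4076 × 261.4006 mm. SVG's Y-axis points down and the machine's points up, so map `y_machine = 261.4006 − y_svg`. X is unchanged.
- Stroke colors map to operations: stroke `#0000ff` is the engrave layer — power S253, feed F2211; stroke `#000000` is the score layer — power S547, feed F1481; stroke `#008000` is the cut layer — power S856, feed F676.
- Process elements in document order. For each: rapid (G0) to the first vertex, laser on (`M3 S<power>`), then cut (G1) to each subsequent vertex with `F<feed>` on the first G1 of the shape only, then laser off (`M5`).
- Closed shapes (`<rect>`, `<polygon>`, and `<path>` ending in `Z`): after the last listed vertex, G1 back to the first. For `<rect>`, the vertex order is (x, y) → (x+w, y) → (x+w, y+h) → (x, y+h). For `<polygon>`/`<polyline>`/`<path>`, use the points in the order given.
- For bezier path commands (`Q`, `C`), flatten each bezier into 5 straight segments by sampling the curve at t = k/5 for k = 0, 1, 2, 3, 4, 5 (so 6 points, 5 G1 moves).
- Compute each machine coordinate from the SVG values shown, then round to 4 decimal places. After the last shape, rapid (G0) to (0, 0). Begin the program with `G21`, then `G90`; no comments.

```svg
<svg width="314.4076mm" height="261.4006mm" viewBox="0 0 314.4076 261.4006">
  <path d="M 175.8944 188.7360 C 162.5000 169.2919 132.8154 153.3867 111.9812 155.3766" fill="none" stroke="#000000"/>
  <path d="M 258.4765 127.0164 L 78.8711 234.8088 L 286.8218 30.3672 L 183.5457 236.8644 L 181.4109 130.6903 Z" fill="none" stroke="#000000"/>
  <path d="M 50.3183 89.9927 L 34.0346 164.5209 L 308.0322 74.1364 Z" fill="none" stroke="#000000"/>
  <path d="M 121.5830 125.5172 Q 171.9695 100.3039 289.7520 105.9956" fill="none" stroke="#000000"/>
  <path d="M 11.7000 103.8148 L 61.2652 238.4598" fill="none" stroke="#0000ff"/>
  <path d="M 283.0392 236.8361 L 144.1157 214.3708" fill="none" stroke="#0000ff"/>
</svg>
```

Since the viewBox matches the mm dimensions, user units are millimetres directly. The only transform is the Y-flip y_m = 261.4006 − y_svg.

Shape 1 is a cubic bezier drawn with `<path>`. Its stroke #000000 means score at S547, F1481. After flipping Y the toolpath is (175.8944,72.6646) → (166.1041,83.7915) → (153.6108,93.3801) → (139.6214,100.7410) → (125.3426,105.1854) → (111.9812,106.0240).

Shape 2 is a closed polygon drawn with `<path>`. Its stroke #000000 means score at S547, F1481. After flipping Y the toolpath is (258.4765,134.3842) → (78.8711,26.5918) → (286.8218,231.0334) → (183.5457,24.5362) → (181.4109,130.7103) → (258.4765,134.3842), returning to the start.

Shape 3 is a closed polygon drawn with `<path>`. Its stroke #000000 means score at S547, F1481. After flipping Y the toolpath is (50.3183,171.4079) → (34.0346,96.8797) → (308.0322,187.2642) → (50.3183,171.4079), returning to the start.

Shape 4 is a quadratic bezier drawn with `<path>`. Its stroke #000000 means score at S547, F1481. After flipping Y the toolpath is (121.5830,135.8834) → (144.4334,144.7325) → (172.6756,151.1092) → (206.3094,155.0136) → (245.3348,156.4455) → (289.7520,155.4050).

Shape 5 is a line segment drawn with `<path>`. Its stroke #0000ff means engrave at S253, F2211. After flipping Y the toolpath is (11.7000,157.5858) → (61.2652,22.9408).

Shape 6 is a line segment drawn with `<path>`. Its stroke #0000ff means engrave at S253, F2211. After flipping Y the toolpath is (283.0392,24.5645) → (144.1157,47.0298).

G21
G90
G0 X175.8944 Y72.6646
M3 S547
G1 X166.1041 Y83.7915 F1481
G1 X153.6108 Y93.3801
G1 X139.6214 Y100.7410
G1 X125.3426 Y105.1854
G1 X111.9812 Y106.0240
M5
G0 X258.4765 Y134.3842
M3 S547
G1 X78.8711 Y26.5918 F1481
G1 X286.8218 Y231.0334
G1 X183.5457 Y24.5362
G1 X181.4109 Y130.7103
G1 X258.4765 Y134.3842
M5
G0 X50.3183 Y171.4079
M3 S547
G1 X34.0346 Y96.8797 F1481
G1 X308.0322 Y187.2642
G1 X50.3183 Y171.4079
M5
G0 X121.5830 Y135.8834
M3 S547
G1 X144.4334 Y144.7325 F1481
G1 X172.6756 Y151.1092
G1 X206.3094 Y155.0136
G1 X245.3348 Y156.4455
G1 X289.7520 Y155.4050
M5
G0 X11.7000 Y157.5858
M3 S253
G1 X61.2652 Y22.9408 F2211
M5
G0 X283.0392 Y24.5645
M3 S253
G1 X144.1157 Y47.0298 F2211
M5
G0 X0.0000 Y0.0000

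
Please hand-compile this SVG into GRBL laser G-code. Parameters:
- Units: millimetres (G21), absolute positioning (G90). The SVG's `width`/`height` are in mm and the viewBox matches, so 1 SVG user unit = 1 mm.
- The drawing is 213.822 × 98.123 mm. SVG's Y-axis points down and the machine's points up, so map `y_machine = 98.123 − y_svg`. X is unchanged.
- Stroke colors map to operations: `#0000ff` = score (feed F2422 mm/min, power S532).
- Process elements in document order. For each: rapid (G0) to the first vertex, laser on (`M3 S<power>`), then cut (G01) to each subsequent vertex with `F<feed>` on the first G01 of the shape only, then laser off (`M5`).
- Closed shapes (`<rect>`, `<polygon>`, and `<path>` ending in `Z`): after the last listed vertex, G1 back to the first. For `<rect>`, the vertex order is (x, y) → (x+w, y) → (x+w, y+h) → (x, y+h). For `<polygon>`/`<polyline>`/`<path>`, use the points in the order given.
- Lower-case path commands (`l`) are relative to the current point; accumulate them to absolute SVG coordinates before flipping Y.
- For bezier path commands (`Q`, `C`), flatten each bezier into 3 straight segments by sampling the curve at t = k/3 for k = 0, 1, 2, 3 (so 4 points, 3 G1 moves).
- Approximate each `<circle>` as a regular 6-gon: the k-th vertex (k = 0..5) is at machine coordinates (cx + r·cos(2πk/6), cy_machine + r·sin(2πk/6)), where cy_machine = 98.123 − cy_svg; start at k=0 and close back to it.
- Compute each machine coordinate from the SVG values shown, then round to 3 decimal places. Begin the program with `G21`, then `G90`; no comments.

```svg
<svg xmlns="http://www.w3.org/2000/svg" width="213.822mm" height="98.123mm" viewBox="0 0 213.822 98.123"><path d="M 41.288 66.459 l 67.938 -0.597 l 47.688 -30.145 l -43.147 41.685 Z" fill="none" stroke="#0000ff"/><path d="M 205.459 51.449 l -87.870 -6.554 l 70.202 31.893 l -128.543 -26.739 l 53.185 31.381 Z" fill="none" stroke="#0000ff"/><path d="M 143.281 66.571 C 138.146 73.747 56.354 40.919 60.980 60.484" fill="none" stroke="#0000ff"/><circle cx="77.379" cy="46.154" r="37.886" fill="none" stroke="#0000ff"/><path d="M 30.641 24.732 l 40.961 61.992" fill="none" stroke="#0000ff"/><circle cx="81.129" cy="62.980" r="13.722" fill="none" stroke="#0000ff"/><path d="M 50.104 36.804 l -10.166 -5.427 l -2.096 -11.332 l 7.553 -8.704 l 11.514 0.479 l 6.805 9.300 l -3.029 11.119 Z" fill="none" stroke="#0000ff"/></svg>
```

Since the viewBox matches the mm dimensions, user units are millimetres directly. The only transform is the Y-flip y_m = 98.123 − y_svg.

Shape 1 is a closed polygon drawn with `<path>`. Its stroke #0000ff means score at S532, F2422. After flipping Y the toolpath is (41.288,31.664) → (109.226,32.261) → (156.914,62.406) → (113.767,20.721) → (41.288,31.664), returning to the start.

Shape 2 is a closed polygon drawn with `<path>`. Its stroke #0000ff means score at S532, F2422. After flipping Y the toolpath is (205.459,46.674) → (117.589,53.228) → (187.791,21.335) → (59.248,48.074) → (112.433,16.693) → (205.459,46.674), returning to the start.

Shape 3 is a cubic bezier drawn with `<path>`. Its stroke #0000ff means score at S532, F2422. After flipping Y the toolpath is (143.281,31.552) → (118.633,34.289) → (79.120,43.162) → (60.980,37.639).

Shape 4 is a circle drawn with `<circle>`. Its stroke #0000ff means score at S532, F2422. After flipping Y the toolpath is (115.265,51.969) → (96.322,84.779) → (58.436,84.779) → (39.493,51.969) → (58.436,19.159) → (96.322,19.159) → (115.265,51.969), returning to the start.

Shape 5 is a line segment drawn with `<path>`. Its stroke #0000ff means score at S532, F2422. After flipping Y the toolpath is (30.641,73.391) → (71.602,11.399).

Shape 6 is a circle drawn with `<circle>`. Its stroke #0000ff means score at S532, F2422. After flipping Y the toolpath is (94.851,35.143) → (87.990,47.027) → (74.268,47.027) → (67.407,35.143) → (74.268,23.259) → (87.990,23.259) → (94.851,35.143), returning to the start.

Shape 7 is a regular polygon drawn with `<path>`. Its stroke #0000ff means score at S532, F2422. After flipping Y the toolpath is (50.104,61.319) → (39.938,66.746) → (37.842,78.078) → (45.395,86.782) → (56.909,86.303) → (63.714,77.003) → (60.685,65.884) → (50.104,61.319), returning to the start.

G21
G90
G0 X41.288 Y31.664
M3 S532
G01 X109.226 Y32.261 F2422
G01 X156.914 Y62.406
G01 X113.767 Y20.721
G01 X41.288 Y31.664
M5
G0 X205.459 Y46.674
M3 S532
G01 X117.589 Y53.228 F2422
G01 X187.791 Y21.335
G01 X59.248 Y48.074
G01 X112.433 Y16.693
G01 X205.459 Y46.674
M5
G0 X143.281 Y31.552
M3 S532
G01 X118.633 Y34.289 F2422
G01 X79.120 Y43.162
G01 X60.980 Y37.639
M5
G0 X115.265 Y51.969
M3 S532
G01 X96.322 Y84.779 F2422
G01 X58.436 Y84.779
G01 X39.493 Y51.969
G01 X58.436 Y19.159
G01 X96.322 Y19.159
G01 X115.265 Y51.969
M5
G0 X30.641 Y73.391
M3 S532
G01 X71.602 Y11.399 F2422
M5
G0 X94.851 Y35.143
M3 S532
G01 X87.990 Y47.027 F2422
G01 X74.268 Y47.027
G01 X67.407 Y35.143
G01 X74.268 Y23.259
G01 X87.990 Y23.259
G01 X94.851 Y35.143
M5
G0 X50.104 Y61.319
M3 S532
G01 X39.938 Y66.746 F2422
G01 X37.842 Y78.078
G01 X45.395 Y86.782
G01 X56.909 Y86.303
G01 X63.714 Y77.003
G01 X60.685 Y65.884
G01 X50.104 Y61.319
M5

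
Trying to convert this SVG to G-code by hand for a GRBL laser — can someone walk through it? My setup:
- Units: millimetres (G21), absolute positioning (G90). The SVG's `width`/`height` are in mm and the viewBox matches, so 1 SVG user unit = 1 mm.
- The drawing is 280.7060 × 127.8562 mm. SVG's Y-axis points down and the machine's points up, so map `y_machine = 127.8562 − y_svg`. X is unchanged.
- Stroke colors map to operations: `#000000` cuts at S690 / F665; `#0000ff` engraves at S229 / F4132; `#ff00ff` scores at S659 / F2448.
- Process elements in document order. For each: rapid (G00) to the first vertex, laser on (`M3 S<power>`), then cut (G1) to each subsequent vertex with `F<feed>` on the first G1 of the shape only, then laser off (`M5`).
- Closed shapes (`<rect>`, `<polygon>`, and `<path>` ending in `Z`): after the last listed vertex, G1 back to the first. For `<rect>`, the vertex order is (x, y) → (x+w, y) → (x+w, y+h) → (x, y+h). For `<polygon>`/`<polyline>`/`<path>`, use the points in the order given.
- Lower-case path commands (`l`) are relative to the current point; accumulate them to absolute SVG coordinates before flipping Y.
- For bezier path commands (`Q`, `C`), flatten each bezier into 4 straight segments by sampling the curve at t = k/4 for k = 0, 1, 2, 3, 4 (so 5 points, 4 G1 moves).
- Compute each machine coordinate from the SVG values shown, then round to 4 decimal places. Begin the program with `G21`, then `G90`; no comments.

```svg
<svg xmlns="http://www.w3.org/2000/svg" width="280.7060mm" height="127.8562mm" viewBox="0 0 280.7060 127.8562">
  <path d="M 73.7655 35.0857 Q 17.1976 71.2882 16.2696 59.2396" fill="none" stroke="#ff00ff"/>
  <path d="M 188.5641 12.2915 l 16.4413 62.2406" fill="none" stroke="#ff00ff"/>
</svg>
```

viewBox `0 0 280.7060 127.8562` with mm width/height → 1 unit = 1 mm. Flip: y_m = 127.8562 − y_svg.

**Shape 1** — `<path>` quadratic bezier, stroke `#ff00ff` → score (S659, F2448). Control points (SVG): P0=(73.7655,35.0857), P1=(17.1976,71.2882), P2=(16.2696,59.2396); sampled at t=k/4. Machine vertices: (73.7655,92.7705) → (48.9590,77.6849) → (31.1076,68.6308) → (20.2111,65.6080) → (16.2696,68.6166). Open path.

**Shape 2** — `<path>` line segment, stroke `#ff00ff` → score (S659, F2448). Machine vertices: (188.5641,115.5647) → (205.0054,53.3241). Open path.

G21
G90
G00 X73.7655 Y92.7705
M3 S659
G1 X48.9590 Y77.6849 F2448
G1 X31.1076 Y68.6308
G1 X20.2111 Y65.6080
G1 X16.2696 Y68.6166
M5
G00 X188.5641 Y115.5647
M3 S659
G1 X205.0054 Y53.3241 F2448
M5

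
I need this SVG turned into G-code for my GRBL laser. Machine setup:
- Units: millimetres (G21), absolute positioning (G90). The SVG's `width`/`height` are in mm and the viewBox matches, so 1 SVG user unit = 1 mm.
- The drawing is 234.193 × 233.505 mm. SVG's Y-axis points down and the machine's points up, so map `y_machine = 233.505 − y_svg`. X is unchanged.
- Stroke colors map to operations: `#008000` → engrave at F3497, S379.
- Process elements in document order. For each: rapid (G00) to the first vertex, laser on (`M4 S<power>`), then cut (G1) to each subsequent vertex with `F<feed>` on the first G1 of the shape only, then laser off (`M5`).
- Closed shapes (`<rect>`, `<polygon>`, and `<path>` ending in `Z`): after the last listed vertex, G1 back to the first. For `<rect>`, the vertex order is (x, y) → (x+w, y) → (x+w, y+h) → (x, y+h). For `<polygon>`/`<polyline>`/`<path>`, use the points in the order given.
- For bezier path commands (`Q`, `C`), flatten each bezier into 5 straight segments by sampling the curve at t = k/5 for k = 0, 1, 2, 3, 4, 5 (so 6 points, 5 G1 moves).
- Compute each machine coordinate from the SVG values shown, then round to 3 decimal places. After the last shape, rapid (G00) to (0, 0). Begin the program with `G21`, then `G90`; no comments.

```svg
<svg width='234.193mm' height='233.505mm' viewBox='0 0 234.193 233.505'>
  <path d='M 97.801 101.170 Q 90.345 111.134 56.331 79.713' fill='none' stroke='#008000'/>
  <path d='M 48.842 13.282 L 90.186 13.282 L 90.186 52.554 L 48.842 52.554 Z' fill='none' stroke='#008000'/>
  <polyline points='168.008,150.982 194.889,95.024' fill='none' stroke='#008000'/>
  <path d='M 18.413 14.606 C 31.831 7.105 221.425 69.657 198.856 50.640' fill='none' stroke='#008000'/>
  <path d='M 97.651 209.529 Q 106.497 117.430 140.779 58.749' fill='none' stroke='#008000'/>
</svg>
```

G21
G90
G00 X97.801 Y132.335
M4 S379
G1 X93.756 Y130.005 F3497
G1 X87.587 Y130.985
G1 X79.293 Y135.277
G1 X68.874 Y142.879
G1 X56.331 Y153.792
M5
G00 X48.842 Y220.223
M4 S379
G1 X90.186 Y220.223 F3497
G1 X90.186 Y180.951
G1 X48.842 Y180.951
G1 X48.842 Y220.223
M5
G00 X168.008 Y82.523
M4 S379
G1 X194.889 Y138.481 F3497
M5
G00 X18.413 Y218.899
M4 S379
G1 X44.498 Y216.206 F3497
G1 X94.225 Y203.979
G1 X148.954 Y189.494
G1 X190.045 Y180.030
G1 X198.856 Y182.865
M5
G00 X97.651 Y23.976
M4 S379
G1 X102.207 Y59.479 F3497
G1 X108.798 Y92.308
G1 X117.423 Y122.464
G1 X128.084 Y149.947
G1 X140.779 Y174.756
M5
G00 X0.000 Y0.000

viewBox `0 0 234.193 233.505` with mm width/height → 1 unit = 1 mm. Flip: y_m = 233.505 − y_svg.

**Shape 1** — `<path>` quadratic bezier, stroke `#008000` → engrave (S379, F3497). Control points (SVG): P0=(97.801,101.170), P1=(90.345,111.134), P2=(56.331,79.713); sampled at t=k/5. Machine vertices: (97.801,132.335) → (93.756,130.005) → (87.587,130.985) → (79.293,135.277) → (68.874,142.879) → (56.331,153.792). Open path.

**Shape 2** — `<path>` rectangle, stroke `#008000` → engrave (S379, F3497). Machine vertices: (48.842,220.223) → (90.186,220.223) → (90.186,180.951) → (48.842,180.951) → (48.842,220.223). Closed: final G1 returns to the first vertex.

**Shape 3** — `<polyline>` line segment, stroke `#008000` → engrave (S379, F3497). Machine vertices: (168.008,82.523) → (194.889,138.481). Open path.

**Shape 4** — `<path>` cubic bezier, stroke `#008000` → engrave (S379, F3497). Control points (SVG): P0=(18.413,14.606), P1=(31.831,7.105), P2=(221.425,69.657), P3=(198.856,50.640); sampled at t=k/5. Machine vertices: (18.413,218.899) → (44.498,216.206) → (94.225,203.979) → (148.954,189.494) → (190.045,180.030) → (198.856,182.865). Open path.

**Shape 5** — `<path>` quadratic bezier, stroke `#008000` → engrave (S379, F3497). Control points (SVG): P0=(97.651,209.529), P1=(106.497,117.430), P2=(140.779,58.749); sampled at t=k/5. Machine vertices: (97.651,23.976) → (102.207,59.479) → (108.798,92.308) → (117.423,122.464) → (128.084,149.947) → (140.779,174.756). Open path.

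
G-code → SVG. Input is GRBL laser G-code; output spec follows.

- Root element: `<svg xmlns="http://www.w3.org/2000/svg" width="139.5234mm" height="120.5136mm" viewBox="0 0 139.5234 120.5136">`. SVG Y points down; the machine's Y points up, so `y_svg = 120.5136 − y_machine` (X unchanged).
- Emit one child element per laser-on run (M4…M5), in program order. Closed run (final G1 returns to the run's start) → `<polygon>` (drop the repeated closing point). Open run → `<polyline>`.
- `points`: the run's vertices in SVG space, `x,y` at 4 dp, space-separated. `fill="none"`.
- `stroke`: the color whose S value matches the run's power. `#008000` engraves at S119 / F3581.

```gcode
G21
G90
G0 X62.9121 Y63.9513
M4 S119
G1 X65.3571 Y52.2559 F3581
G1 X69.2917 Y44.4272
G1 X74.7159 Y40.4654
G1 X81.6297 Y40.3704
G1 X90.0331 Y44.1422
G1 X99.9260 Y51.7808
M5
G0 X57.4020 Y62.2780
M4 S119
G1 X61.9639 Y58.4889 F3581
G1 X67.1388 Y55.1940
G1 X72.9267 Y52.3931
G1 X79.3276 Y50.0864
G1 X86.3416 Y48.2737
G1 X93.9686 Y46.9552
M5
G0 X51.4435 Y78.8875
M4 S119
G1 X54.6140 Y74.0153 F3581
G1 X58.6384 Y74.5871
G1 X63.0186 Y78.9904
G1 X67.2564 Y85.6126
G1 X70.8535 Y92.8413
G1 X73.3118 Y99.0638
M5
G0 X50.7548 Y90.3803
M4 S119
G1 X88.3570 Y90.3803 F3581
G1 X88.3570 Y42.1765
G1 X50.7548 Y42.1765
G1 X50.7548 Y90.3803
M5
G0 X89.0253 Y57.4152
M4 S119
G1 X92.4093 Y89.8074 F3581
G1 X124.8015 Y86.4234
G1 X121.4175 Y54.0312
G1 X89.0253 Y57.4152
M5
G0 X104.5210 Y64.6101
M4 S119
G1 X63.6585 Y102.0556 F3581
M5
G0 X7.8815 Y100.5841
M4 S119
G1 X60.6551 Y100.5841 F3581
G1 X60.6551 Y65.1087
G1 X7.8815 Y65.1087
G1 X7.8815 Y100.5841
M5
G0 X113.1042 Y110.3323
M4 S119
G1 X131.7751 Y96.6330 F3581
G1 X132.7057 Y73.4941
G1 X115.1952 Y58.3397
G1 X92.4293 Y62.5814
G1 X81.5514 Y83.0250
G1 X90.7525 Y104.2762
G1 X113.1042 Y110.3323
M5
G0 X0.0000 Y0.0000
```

Each laser-on run becomes one SVG element. Flip Y back into SVG space with y_svg = 120.5136 − y_machine. Every run uses S119, so all elements get stroke `#008000` (engrave).

Run 1: The run is open, so emit a `<polyline>` with points (Y-flipped): 62.9121,56.5623 65.3571,68.2577 69.2917,76.0864 74.7159,80.0482 81.6297,80.1432 90.0331,76.3714 99.9260,68.7328.

Run 2: The run is open, so emit a `<polyline>` with points (Y-flipped): 57.4020,58.2356 61.9639,62.0247 67.1388,65.3196 72.9267,68.1205 79.3276,70.4272 86.3416,72.2399 93.9686,73.5584.

Run 3: The run is open, so emit a `<polyline>` with points (Y-flipped): 51.4435,41.6261 54.6140,46.4983 58.6384,45.9265 63.0186,41.5232 67.2564,34.9010 70.8535,27.6723 73.3118,21.4498.

Run 4: The run returns to its start, so emit a `<polygon>` with points (Y-flipped): 50.7548,30.1333 88.3570,30.1333 88.3570,78.3371 50.7548,78.3371.

Run 5: The run returns to its start, so emit a `<polygon>` with points (Y-flipped): 89.0253,63.0984 92.4093,30.7062 124.8015,34.0902 121.4175,66.4824.

Run 6: The run is open, so emit a `<polyline>` with points (Y-flipped): 104.5210,55.9035 63.6585,18.4580.

Run 7: The run returns to its start, so emit a `<polygon>` with points (Y-flipped): 7.8815,19.9295 60.6551,19.9295 60.6551,55.4049 7.8815,55.4049.

Run 8: The run returns to its start, so emit a `<polygon>` with points (Y-flipped): 113.1042,10.1813 131.7751,23.8806 132.7057,47.0195 115.1952,62.1739 92.4293,57.9322 81.5514,37.4886 90.7525,16.2374.

<svg xmlns="http://www.w3.org/2000/svg" width="139.5234mm" height="120.5136mm" viewBox="0 0 139.5234 120.5136">
  <polyline points="62.9121,56.5623 65.3571,68.2577 69.2917,76.0864 74.7159,80.0482 81.6297,80.1432 90.0331,76.3714 99.9260,68.7328" fill="none" stroke="#008000"/>
  <polyline points="57.4020,58.2356 61.9639,62.0247 67.1388,65.3196 72.9267,68.1205 79.3276,70.4272 86.3416,72.2399 93.9686,73.5584" fill="none" stroke="#008000"/>
  <polyline points="51.4435,41.6261 54.6140,46.4983 58.6384,45.9265 63.0186,41.5232 67.2564,34.9010 70.8535,27.6723 73.3118,21.4498" fill="none" stroke="#008000"/>
  <polygon points="50.7548,30.1333 88.3570,30.1333 88.3570,78.3371 50.7548,78.3371" fill="none" stroke="#008000"/>
  <polygon points="89.0253,63.0984 92.4093,30.7062 124.8015,34.0902 121.4175,66.4824" fill="none" stroke="#008000"/>
  <polyline points="104.5210,55.9035 63.6585,18.4580" fill="none" stroke="#008000"/>
  <polygon points="7.8815,19.9295 60.6551,19.9295 60.6551,55.4049 7.8815,55.4049" fill="none" stroke="#008000"/>
  <polygon points="113.1042,10.1813 131.7751,23.8806 132.7057,47.0195 115.1952,62.1739 92.4293,57.9322 81.5514,37.4886 90.7525,16.2374" fill="none" stroke="#008000"/>
</svg>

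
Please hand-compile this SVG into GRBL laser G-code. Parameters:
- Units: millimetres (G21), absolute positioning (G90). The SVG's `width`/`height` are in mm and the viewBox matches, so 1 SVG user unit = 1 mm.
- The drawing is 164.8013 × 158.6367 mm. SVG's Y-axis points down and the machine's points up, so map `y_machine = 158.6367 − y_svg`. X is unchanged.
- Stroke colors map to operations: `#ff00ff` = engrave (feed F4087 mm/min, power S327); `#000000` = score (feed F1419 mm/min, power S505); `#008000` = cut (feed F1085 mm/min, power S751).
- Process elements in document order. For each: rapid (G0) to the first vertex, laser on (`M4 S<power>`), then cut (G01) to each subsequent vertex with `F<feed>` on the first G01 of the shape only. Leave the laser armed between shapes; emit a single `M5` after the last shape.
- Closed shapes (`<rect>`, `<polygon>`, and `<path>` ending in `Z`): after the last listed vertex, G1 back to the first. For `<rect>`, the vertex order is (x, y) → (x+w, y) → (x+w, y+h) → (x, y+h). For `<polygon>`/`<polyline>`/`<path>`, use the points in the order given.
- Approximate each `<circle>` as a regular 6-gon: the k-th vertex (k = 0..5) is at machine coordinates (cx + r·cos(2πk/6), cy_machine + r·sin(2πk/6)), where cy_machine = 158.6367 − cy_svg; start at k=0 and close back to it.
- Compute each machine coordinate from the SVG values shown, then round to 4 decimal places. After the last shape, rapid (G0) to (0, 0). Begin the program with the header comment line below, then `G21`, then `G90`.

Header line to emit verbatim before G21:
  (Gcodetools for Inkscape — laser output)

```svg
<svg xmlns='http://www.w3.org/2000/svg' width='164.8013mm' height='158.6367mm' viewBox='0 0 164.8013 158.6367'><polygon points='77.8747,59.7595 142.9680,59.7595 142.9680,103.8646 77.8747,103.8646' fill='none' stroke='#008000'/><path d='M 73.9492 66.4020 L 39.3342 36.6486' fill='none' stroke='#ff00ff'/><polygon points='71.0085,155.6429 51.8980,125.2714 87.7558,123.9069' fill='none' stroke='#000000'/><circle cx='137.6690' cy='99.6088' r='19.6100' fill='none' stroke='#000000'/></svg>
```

viewBox `0 0 164.8013 158.6367` with mm width/height → 1 unit = 1 mm. Flip: y_m = 158.6367 − y_svg.

**Shape 1** — `<polygon>` rectangle, stroke `#008000` → cut (S751, F1085). Machine vertices: (77.8747,98.8772) → (142.9680,98.8772) → (142.9680,54.7721) → (77.8747,54.7721) → (77.8747,98.8772). Closed: final G1 returns to the first vertex.

**Shape 2** — `<path>` line segment, stroke `#ff00ff` → engrave (S327, F4087). Machine vertices: (73.9492,92.2347) → (39.3342,121.9881). Open path.

**Shape 3** — `<polygon>` regular polygon, stroke `#000000` → score (S505, F1419). Machine vertices: (71.0085,2.9938) → (51.8980,33.3653) → (87.7558,34.7298) → (71.0085,2.9938). Closed: final G1 returns to the first vertex.

**Shape 4** — `<circle>` circle, stroke `#000000` → score (S505, F1419). Machine vertices: (157.2790,59.0279) → (147.4740,76.0107) → (127.8640,76.0107) → (118.0590,59.0279) → (127.8640,42.0451) → (147.4740,42.0451) → (157.2790,59.0279). Closed: final G1 returns to the first vertex.

(Gcodetools for Inkscape — laser output)
G21
G90
G0 X77.8747 Y98.8772
M4 S751
G01 X142.9680 Y98.8772 F1085
G01 X142.9680 Y54.7721
G01 X77.8747 Y54.7721
G01 X77.8747 Y98.8772
G0 X73.9492 Y92.2347
M4 S327
G01 X39.3342 Y121.9881 F4087
G0 X71.0085 Y2.9938
M4 S505
G01 X51.8980 Y33.3653 F1419
G01 X87.7558 Y34.7298
G01 X71.0085 Y2.9938
G0 X157.2790 Y59.0279
M4 S505
G01 X147.4740 Y76.0107 F1419
G01 X127.8640 Y76.0107
G01 X118.0590 Y59.0279
G01 X127.8640 Y42.0451
G01 X147.4740 Y42.0451
G01 X157.2790 Y59.0279
M5
G0 X0.0000 Y0.0000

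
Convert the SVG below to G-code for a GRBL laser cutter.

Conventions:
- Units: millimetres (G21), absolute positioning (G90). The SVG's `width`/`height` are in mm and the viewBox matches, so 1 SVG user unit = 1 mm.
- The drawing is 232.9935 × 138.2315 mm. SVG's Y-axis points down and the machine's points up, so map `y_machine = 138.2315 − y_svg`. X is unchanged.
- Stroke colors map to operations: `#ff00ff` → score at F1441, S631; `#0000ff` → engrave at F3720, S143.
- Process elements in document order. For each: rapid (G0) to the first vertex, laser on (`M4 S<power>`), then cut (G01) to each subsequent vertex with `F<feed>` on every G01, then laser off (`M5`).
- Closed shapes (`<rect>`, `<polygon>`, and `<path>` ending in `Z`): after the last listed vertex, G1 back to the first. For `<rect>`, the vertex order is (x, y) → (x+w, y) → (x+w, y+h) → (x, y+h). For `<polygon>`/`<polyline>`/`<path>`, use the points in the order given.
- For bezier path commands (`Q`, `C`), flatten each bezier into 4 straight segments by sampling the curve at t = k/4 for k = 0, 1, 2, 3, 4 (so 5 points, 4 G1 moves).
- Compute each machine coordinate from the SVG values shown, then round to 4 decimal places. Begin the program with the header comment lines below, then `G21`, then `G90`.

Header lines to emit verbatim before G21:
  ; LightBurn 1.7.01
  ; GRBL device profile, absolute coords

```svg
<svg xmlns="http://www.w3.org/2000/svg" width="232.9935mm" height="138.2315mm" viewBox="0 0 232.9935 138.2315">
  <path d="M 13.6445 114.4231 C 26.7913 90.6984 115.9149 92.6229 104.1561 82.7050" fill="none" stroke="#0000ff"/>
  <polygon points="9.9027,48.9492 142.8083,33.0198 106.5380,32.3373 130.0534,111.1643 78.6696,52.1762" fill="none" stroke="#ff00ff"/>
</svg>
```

; LightBurn 1.7.01
; GRBL device profile, absolute coords
G21
G90
G0 X13.6445 Y23.8084
M4 S143
G01 X34.9868 Y37.3785 F3720
G01 X68.2399 Y44.8450 F3720
G01 X96.8232 Y49.7227 F3720
G01 X104.1561 Y55.5265 F3720
M5
G0 X9.9027 Y89.2823
M4 S631
G01 X142.8083 Y105.2117 F1441
G01 X106.5380 Y105.8942 F1441
G01 X130.0534 Y27.0672 F1441
G01 X78.6696 Y86.0553 F1441
G01 X9.9027 Y89.2823 F1441
M5

Since the viewBox matches the mm dimensions, user units are millimetres directly. The only transform is the Y-flip y_m = 138.2315 − y_svg.

Shape 1 is a cubic bezier drawn with `<path>`. Its stroke #0000ff means engrave at S143, F3720. After flipping Y the toolpath is (13.6445,23.8084) → (34.9868,37.3785) → (68.2399,44.8450) → (96.8232,49.7227) → (104.1561,55.5265).

Shape 2 is a closed polygon drawn with `<polygon>`. Its stroke #ff00ff means score at S631, F1441. After flipping Y the toolpath is (9.9027,89.2823) → (142.8083,105.2117) → (106.5380,105.8942) → (130.0534,27.0672) → (78.6696,86.0553) → (9.9027,89.2823), returning to the start.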